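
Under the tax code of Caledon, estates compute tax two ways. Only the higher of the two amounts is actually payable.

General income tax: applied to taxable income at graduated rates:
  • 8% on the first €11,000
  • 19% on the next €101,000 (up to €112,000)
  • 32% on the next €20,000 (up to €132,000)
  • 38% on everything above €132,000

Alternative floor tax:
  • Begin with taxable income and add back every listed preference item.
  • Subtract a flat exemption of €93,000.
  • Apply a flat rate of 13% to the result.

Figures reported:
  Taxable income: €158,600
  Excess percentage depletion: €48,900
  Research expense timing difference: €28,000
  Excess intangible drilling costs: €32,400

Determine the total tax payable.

General income tax:
  €11,000 × 8% = €880
  €101,000 × 19% = €19,190
  €20,000 × 32% = €6,400
  €26,600 × 38% = €10,108
  → €36,578

Alternative floor tax:
  Adjusted income: €158,600 + €48,900 + €28,000 + €32,400 = €267,900
  Less exemption €93,000 → base €174,900
  €174,900 × 13% = €22,737

€36,578 > €22,737, so the general income tax governs.

€36,578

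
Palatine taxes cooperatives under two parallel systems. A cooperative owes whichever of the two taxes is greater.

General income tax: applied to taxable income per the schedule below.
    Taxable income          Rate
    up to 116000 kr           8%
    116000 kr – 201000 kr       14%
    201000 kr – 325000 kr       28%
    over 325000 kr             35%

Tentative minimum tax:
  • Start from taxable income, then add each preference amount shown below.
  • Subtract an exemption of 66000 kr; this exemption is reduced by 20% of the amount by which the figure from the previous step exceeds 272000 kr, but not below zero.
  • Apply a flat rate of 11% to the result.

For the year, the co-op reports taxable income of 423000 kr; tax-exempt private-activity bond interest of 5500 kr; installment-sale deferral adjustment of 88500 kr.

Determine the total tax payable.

General income tax:
  116000 kr × 8% = 9280 kr
  85000 kr × 14% = 11900 kr
  124000 kr × 28% = 34720 kr
  98000 kr × 35% = 34300 kr
  → 90200 kr

Tentative minimum tax:
  Adjusted income: 423000 kr + 5500 kr + 88500 kr = 517000 kr
  Exemption: 66000 kr − 20% × (517000 kr − 272000 kr) = 66000 kr − 49000 kr = 17000 kr
  Base: 517000 kr − 17000 kr = 500000 kr
  500000 kr × 11% = 55000 kr

90200 kr > 55000 kr, so the general income tax governs.

90200 kr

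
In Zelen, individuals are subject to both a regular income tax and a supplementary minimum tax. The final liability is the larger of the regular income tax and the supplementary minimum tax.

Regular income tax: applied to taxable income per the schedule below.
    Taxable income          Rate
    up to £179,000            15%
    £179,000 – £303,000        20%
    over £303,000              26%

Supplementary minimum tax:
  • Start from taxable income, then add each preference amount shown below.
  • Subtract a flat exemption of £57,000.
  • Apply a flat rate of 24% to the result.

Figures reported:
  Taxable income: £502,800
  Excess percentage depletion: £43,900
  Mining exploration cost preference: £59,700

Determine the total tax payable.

£131,856

Regular income tax:
  £179,000 × 15% = £26,850
  £124,000 × 20% = £24,800
  £199,800 × 26% = £51,948
  → £103,598

Supplementary minimum tax:
  Adjusted income: £502,800 + £43,900 + £59,700 = £606,400
  Less exemption £57,000 → base £549,400
  £549,400 × 24% = £131,856

£131,856 > £103,598, so the supplementary minimum tax is the binding amount.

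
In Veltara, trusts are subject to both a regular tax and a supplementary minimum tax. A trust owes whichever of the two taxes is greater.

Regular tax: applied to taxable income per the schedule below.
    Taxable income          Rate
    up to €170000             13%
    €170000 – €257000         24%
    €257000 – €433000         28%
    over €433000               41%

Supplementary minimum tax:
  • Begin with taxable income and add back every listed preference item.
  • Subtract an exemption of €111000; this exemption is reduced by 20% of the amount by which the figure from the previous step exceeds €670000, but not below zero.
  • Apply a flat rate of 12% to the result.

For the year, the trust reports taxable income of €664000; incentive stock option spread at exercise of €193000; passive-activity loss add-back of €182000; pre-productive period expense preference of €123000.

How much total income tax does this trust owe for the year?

Regular tax:
  €170000 × 13% = €22100
  €87000 × 24% = €20880
  €176000 × 28% = €49280
  €231000 × 41% = €94710
  → €186970

Supplementary minimum tax:
  Adjusted income: €664000 + €193000 + €182000 + €123000 = €1162000
  Exemption: €111000 − 20% × (€1162000 − €670000) = €111000 − €98400 = €12600
  Base: €1162000 − €12600 = €1149400
  €1149400 × 12% = €137928

€186970 > €137928, so the regular tax governs.

€186970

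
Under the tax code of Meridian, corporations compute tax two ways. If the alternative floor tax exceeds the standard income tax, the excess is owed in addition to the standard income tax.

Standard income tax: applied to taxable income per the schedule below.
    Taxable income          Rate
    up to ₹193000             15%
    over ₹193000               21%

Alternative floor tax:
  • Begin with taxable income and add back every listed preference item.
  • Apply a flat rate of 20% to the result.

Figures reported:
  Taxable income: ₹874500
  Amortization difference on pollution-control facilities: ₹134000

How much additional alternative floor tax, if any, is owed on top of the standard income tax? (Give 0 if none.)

Alternative floor tax:
  Adjusted income: ₹874500 + ₹134000 = ₹1008500
  ₹1008500 × 20% = ₹201700

Standard income tax:
  ₹193000 × 15% = ₹28950
  ₹681500 × 21% = ₹143115
  → ₹172065

Excess of alternative floor tax over standard income tax: ₹201700 − ₹172065 = ₹29635.

₹29635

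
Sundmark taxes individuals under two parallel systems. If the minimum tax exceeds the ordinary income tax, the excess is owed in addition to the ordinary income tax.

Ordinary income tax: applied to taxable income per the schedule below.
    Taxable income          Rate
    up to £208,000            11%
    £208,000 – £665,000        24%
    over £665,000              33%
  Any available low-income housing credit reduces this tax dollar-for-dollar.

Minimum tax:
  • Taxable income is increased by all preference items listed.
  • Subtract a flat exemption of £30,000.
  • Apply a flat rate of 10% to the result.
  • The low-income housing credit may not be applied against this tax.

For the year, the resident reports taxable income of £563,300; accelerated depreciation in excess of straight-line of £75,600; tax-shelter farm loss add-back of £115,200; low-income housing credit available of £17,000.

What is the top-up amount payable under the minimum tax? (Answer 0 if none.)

Minimum tax:
  Adjusted income: £563,300 + £75,600 + £115,200 = £754,100
  Less exemption £30,000 → base £724,100
  £724,100 × 10% = £72,410

Ordinary income tax:
  £208,000 × 11% = £22,880
  £355,300 × 24% = £85,272
  → £108,152
  Less low-income housing credit £17,000 → £91,152

£72,410 ≤ £91,152, so no add-on is due.

£0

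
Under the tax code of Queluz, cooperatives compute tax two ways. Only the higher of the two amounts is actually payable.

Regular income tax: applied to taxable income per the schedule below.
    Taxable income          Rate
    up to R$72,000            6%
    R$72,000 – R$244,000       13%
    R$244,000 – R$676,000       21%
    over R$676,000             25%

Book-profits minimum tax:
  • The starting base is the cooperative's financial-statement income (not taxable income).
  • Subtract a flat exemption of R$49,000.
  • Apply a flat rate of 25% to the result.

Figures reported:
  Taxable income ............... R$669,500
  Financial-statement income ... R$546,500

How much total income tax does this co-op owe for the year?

R$124,375

Book-profits minimum tax:
  Base (financial-statement income): R$546,500
  Less exemption R$49,000 → base R$497,500
  R$497,500 × 25% = R$124,375

Regular income tax:
  R$72,000 × 6% = R$4,320
  R$172,000 × 13% = R$22,360
  R$425,500 × 21% = R$89,355
  → R$116,035

R$124,375 > R$116,035, so the book-profits minimum tax is the binding amount.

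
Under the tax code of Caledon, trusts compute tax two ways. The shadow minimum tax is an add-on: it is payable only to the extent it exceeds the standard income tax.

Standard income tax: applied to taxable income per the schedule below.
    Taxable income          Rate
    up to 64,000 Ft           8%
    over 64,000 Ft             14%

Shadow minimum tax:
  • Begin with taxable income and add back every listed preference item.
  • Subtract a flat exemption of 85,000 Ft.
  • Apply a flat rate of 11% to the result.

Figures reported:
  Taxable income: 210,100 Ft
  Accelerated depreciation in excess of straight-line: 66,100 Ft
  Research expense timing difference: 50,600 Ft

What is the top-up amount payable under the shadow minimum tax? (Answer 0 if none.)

1,024 Ft

Shadow minimum tax:
  Adjusted income: 210,100 Ft + 66,100 Ft + 50,600 Ft = 326,800 Ft
  Less exemption 85,000 Ft → base 241,800 Ft
  241,800 Ft × 11% = 26,598 Ft

Standard income tax:
  64,000 Ft × 8% = 5,120 Ft
  146,100 Ft × 14% = 20,454 Ft
  → 25,574 Ft

Excess of shadow minimum tax over standard income tax: 26,598 Ft − 25,574 Ft = 1,024 Ft.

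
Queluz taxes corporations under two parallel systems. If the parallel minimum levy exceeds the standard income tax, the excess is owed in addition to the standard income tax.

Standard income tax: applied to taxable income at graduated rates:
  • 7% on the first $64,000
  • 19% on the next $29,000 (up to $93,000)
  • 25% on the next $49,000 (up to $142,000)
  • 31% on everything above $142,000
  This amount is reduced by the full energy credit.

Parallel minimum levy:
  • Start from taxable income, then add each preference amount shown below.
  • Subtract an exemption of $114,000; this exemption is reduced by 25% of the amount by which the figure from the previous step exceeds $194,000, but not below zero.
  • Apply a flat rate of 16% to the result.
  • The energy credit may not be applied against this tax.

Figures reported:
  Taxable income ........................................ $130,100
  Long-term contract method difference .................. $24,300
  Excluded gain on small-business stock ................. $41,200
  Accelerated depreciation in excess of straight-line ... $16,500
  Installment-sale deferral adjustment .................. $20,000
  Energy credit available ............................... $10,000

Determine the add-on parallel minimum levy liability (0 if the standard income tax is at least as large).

Parallel minimum levy:
  Adjusted income: $130,100 + $24,300 + $41,200 + $16,500 + $20,000 = $232,100
  Exemption: $114,000 − 25% × ($232,100 − $194,000) = $114,000 − $9,525 = $104,475
  Base: $232,100 − $104,475 = $127,625
  $127,625 × 16% = $20,420

Standard income tax:
  $64,000 × 7% = $4,480
  $29,000 × 19% = $5,510
  $37,100 × 25% = $9,275
  → $19,265
  Less energy credit $10,000 → $9,265

Excess of parallel minimum levy over standard income tax: $20,420 − $9,265 = $11,155.

$11,155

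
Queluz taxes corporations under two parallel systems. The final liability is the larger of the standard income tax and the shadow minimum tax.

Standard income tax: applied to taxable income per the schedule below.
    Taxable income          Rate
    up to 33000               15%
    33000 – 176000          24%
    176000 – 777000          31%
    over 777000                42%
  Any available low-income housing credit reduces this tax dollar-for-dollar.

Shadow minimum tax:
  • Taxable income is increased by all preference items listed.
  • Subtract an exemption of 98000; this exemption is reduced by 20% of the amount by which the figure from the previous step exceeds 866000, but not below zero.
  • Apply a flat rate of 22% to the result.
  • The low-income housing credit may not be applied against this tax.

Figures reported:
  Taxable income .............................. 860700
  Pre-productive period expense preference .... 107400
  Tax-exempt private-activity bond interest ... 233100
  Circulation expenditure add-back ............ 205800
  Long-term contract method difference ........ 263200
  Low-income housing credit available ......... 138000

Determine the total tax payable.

367444

Shadow minimum tax:
  Adjusted income: 860700 + 107400 + 233100 + 205800 + 263200 = 1670200
  Exemption: 20% × (1670200 − 866000) = 160840 ≥ 98000, so the exemption is fully phased out
  Base: 1670200 − 0 = 1670200
  1670200 × 22% = 367444

Standard income tax:
  33000 × 15% = 4950
  143000 × 24% = 34320
  601000 × 31% = 186310
  83700 × 42% = 35154
  → 260734
  Less low-income housing credit 138000 → 122734

367444 > 122734, so the shadow minimum tax is the binding amount.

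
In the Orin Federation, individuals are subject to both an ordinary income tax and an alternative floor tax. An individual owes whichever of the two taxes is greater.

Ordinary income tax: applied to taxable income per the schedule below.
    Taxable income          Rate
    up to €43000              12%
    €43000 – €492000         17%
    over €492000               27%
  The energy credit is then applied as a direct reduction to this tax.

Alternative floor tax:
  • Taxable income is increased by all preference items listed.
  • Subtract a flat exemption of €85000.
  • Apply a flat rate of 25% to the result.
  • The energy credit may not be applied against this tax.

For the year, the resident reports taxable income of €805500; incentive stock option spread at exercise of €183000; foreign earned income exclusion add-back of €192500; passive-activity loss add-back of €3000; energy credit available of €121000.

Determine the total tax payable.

Ordinary income tax:
  €43000 × 12% = €5160
  €449000 × 17% = €76330
  €313500 × 27% = €84645
  → €166135
  Less energy credit €121000 → €45135

Alternative floor tax:
  Adjusted income: €805500 + €183000 + €192500 + €3000 = €1184000
  Less exemption €85000 → base €1099000
  €1099000 × 25% = €274750

€274750 > €45135, so the alternative floor tax is the binding amount.

€274750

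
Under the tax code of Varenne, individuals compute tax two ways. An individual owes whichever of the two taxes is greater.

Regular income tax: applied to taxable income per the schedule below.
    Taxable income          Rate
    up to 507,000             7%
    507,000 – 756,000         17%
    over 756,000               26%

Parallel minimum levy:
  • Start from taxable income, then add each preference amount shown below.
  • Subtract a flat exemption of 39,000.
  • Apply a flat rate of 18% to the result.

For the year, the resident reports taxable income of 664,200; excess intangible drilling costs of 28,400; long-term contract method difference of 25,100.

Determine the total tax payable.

122,166

Regular income tax:
  507,000 × 7% = 35,490
  157,200 × 17% = 26,724
  → 62,214

Parallel minimum levy:
  Adjusted income: 664,200 + 28,400 + 25,100 = 717,700
  Less exemption 39,000 → base 678,700
  678,700 × 18% = 122,166

122,166 > 62,214, so the parallel minimum levy is the binding amount.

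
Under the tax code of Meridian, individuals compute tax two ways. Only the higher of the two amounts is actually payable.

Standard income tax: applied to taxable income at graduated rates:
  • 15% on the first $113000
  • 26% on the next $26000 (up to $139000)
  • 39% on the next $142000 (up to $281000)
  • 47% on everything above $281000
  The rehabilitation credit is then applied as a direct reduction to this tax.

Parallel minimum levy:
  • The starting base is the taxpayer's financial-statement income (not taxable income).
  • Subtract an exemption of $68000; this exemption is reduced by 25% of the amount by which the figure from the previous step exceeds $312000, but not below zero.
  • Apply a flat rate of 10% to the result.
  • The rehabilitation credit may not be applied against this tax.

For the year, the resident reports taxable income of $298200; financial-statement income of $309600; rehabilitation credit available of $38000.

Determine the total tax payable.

$49174

Standard income tax:
  $113000 × 15% = $16950
  $26000 × 26% = $6760
  $142000 × 39% = $55380
  $17200 × 47% = $8084
  → $87174
  Less rehabilitation credit $38000 → $49174

Parallel minimum levy:
  Base (financial-statement income): $309600
  Exemption: $309600 ≤ $312000, so full $68000 applies
  Base: $309600 − $68000 = $241600
  $241600 × 10% = $24160

$49174 > $24160, so the standard income tax governs.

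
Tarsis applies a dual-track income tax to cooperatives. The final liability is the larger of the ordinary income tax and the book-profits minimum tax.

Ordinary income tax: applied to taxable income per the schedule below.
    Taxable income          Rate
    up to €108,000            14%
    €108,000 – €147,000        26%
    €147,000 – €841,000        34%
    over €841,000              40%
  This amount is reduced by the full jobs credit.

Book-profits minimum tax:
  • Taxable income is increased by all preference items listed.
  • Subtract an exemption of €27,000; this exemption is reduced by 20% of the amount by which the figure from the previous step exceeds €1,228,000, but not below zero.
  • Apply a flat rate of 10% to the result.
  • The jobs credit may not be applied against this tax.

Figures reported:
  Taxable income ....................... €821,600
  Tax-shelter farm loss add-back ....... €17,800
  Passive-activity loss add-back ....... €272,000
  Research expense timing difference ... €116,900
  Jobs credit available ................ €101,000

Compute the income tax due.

€153,624

Book-profits minimum tax:
  Adjusted income: €821,600 + €17,800 + €272,000 + €116,900 = €1,228,300
  Exemption: €27,000 − 20% × (€1,228,300 − €1,228,000) = €27,000 − €60 = €26,940
  Base: €1,228,300 − €26,940 = €1,201,360
  €1,201,360 × 10% = €120,136

Ordinary income tax:
  €108,000 × 14% = €15,120
  €39,000 × 26% = €10,140
  €674,600 × 34% = €229,364
  → €254,624
  Less jobs credit €101,000 → €153,624

€153,624 > €120,136, so the ordinary income tax governs.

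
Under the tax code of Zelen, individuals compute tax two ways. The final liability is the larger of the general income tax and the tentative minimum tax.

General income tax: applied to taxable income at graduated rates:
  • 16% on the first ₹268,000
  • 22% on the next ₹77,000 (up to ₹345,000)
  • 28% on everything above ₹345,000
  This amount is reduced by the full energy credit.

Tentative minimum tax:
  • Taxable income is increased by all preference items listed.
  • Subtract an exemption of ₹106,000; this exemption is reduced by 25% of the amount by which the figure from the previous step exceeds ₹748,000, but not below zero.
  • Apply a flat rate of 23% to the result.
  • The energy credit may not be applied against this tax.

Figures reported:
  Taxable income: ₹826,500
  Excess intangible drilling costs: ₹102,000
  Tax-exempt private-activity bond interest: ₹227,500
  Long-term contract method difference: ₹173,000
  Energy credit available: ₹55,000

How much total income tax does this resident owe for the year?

₹305,670

Tentative minimum tax:
  Adjusted income: ₹826,500 + ₹102,000 + ₹227,500 + ₹173,000 = ₹1,329,000
  Exemption: 25% × (₹1,329,000 − ₹748,000) = ₹145,250 ≥ ₹106,000, so the exemption is fully phased out
  Base: ₹1,329,000 − ₹0 = ₹1,329,000
  ₹1,329,000 × 23% = ₹305,670

General income tax:
  ₹268,000 × 16% = ₹42,880
  ₹77,000 × 22% = ₹16,940
  ₹481,500 × 28% = ₹134,820
  → ₹194,640
  Less energy credit ₹55,000 → ₹139,640

₹305,670 > ₹139,640, so the tentative minimum tax is the binding amount.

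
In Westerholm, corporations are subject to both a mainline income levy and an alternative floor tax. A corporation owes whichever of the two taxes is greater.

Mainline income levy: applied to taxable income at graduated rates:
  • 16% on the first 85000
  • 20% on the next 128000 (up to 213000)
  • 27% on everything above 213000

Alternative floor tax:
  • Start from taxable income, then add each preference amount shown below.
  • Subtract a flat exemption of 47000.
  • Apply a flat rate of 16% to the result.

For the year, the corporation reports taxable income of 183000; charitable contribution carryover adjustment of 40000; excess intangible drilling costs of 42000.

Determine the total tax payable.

Alternative floor tax:
  Adjusted income: 183000 + 40000 + 42000 = 265000
  Less exemption 47000 → base 218000
  218000 × 16% = 34880

Mainline income levy:
  85000 × 16% = 13600
  98000 × 20% = 19600
  → 33200

34880 > 33200, so the alternative floor tax is the binding amount.

34880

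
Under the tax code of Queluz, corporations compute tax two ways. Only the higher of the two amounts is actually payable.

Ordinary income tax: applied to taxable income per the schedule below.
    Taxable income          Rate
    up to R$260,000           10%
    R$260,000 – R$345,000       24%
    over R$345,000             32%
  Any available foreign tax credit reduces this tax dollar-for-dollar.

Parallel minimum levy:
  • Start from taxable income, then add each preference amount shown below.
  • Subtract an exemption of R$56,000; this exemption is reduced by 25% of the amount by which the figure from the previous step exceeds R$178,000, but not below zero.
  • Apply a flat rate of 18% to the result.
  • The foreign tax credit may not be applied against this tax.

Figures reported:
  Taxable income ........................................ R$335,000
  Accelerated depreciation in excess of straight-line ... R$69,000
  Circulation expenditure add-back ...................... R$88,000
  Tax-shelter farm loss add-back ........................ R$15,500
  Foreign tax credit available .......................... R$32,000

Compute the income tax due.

R$91,350

Ordinary income tax:
  R$260,000 × 10% = R$26,000
  R$75,000 × 24% = R$18,000
  → R$44,000
  Less foreign tax credit R$32,000 → R$12,000

Parallel minimum levy:
  Adjusted income: R$335,000 + R$69,000 + R$88,000 + R$15,500 = R$507,500
  Exemption: 25% × (R$507,500 − R$178,000) = R$82,375 ≥ R$56,000, so the exemption is fully phased out
  Base: R$507,500 − R$0 = R$507,500
  R$507,500 × 18% = R$91,350

R$91,350 > R$12,000, so the parallel minimum levy is the binding amount.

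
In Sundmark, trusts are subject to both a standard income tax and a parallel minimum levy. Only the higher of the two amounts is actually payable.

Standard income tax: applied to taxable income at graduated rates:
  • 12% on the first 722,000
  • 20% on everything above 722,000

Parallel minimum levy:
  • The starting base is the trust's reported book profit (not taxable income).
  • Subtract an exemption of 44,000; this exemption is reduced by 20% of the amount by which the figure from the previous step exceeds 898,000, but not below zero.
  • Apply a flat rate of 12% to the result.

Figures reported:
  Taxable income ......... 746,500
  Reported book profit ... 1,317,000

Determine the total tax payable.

Standard income tax:
  722,000 × 12% = 86,640
  24,500 × 20% = 4,900
  → 91,540

Parallel minimum levy:
  Base (reported book profit): 1,317,000
  Exemption: 20% × (1,317,000 − 898,000) = 83,800 ≥ 44,000, so the exemption is fully phased out
  Base: 1,317,000 − 0 = 1,317,000
  1,317,000 × 12% = 158,040

158,040 > 91,540, so the parallel minimum levy is the binding amount.

158,040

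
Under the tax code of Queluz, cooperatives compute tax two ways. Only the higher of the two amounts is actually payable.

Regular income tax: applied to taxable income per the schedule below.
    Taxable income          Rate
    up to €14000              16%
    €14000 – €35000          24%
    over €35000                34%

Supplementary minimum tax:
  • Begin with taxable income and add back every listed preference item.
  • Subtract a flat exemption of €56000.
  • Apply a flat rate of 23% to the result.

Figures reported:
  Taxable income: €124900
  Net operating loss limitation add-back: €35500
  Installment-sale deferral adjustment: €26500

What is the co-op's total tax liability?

Supplementary minimum tax:
  Adjusted income: €124900 + €35500 + €26500 = €186900
  Less exemption €56000 → base €130900
  €130900 × 23% = €30107

Regular income tax:
  €14000 × 16% = €2240
  €21000 × 24% = €5040
  €89900 × 34% = €30566
  → €37846

€37846 > €30107, so the regular income tax governs.

€37846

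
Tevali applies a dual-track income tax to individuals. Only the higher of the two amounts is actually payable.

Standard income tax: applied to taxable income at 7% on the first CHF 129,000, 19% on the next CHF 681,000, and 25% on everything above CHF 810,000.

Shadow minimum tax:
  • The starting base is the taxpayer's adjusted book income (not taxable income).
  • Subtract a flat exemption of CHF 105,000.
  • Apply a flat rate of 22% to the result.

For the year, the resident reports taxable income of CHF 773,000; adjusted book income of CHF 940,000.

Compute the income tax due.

CHF 183,700

Shadow minimum tax:
  Base (adjusted book income): CHF 940,000
  Less exemption CHF 105,000 → base CHF 835,000
  CHF 835,000 × 22% = CHF 183,700

Standard income tax:
  CHF 129,000 × 7% = CHF 9,030
  CHF 644,000 × 19% = CHF 122,360
  → CHF 131,390

CHF 183,700 > CHF 131,390, so the shadow minimum tax is the binding amount.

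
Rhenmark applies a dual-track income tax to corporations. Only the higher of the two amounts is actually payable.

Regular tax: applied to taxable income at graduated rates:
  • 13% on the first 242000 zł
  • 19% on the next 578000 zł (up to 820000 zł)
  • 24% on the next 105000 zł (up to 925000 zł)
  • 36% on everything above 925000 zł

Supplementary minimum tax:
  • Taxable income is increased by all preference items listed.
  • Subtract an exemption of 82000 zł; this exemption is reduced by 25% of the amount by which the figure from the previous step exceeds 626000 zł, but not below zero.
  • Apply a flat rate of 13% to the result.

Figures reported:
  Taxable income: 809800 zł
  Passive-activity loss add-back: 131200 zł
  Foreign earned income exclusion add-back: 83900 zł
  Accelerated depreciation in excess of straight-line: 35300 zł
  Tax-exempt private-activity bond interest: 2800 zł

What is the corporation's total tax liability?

Regular tax:
  242000 zł × 13% = 31460 zł
  567800 zł × 19% = 107882 zł
  → 139342 zł

Supplementary minimum tax:
  Adjusted income: 809800 zł + 131200 zł + 83900 zł + 35300 zł + 2800 zł = 1063000 zł
  Exemption: 25% × (1063000 zł − 626000 zł) = 109250 zł ≥ 82000 zł, so the exemption is fully phased out
  Base: 1063000 zł − 0 zł = 1063000 zł
  1063000 zł × 13% = 138190 zł

139342 zł > 138190 zł, so the regular tax governs.

139342 zł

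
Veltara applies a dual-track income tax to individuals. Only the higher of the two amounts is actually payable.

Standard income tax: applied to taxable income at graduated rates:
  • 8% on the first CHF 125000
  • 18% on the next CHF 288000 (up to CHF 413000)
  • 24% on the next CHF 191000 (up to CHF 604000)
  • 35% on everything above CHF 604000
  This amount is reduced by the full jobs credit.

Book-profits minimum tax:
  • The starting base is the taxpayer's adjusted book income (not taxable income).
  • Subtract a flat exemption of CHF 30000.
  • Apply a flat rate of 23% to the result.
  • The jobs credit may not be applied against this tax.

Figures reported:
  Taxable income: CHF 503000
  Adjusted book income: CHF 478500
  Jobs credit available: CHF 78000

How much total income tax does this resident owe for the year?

CHF 103155

Standard income tax:
  CHF 125000 × 8% = CHF 10000
  CHF 288000 × 18% = CHF 51840
  CHF 90000 × 24% = CHF 21600
  → CHF 83440
  Less jobs credit CHF 78000 → CHF 5440

Book-profits minimum tax:
  Base (adjusted book income): CHF 478500
  Less exemption CHF 30000 → base CHF 448500
  CHF 448500 × 23% = CHF 103155

CHF 103155 > CHF 5440, so the book-profits minimum tax is the binding amount.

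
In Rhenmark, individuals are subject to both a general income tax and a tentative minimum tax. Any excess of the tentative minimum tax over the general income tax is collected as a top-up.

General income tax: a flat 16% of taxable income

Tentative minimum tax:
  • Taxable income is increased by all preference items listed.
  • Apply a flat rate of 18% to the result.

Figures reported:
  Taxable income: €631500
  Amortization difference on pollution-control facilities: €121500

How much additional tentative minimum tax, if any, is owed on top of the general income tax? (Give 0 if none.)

€34500

General income tax:
  €631500 × 16% = €101040

Tentative minimum tax:
  Adjusted income: €631500 + €121500 = €753000
  €753000 × 18% = €135540

Excess of tentative minimum tax over general income tax: €135540 − €101040 = €34500.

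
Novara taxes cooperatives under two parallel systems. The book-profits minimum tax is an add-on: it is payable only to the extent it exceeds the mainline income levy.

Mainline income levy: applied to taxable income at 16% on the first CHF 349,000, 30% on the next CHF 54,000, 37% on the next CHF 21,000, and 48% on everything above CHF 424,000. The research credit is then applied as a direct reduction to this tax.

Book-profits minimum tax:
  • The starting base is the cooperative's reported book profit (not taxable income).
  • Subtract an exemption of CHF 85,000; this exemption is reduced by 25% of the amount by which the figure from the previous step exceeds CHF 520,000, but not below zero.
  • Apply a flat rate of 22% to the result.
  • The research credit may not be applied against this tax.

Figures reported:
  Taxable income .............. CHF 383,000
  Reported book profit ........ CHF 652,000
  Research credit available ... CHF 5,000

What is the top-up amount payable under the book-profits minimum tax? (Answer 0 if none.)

CHF 70,960

Book-profits minimum tax:
  Base (reported book profit): CHF 652,000
  Exemption: CHF 85,000 − 25% × (CHF 652,000 − CHF 520,000) = CHF 85,000 − CHF 33,000 = CHF 52,000
  Base: CHF 652,000 − CHF 52,000 = CHF 600,000
  CHF 600,000 × 22% = CHF 132,000

Mainline income levy:
  CHF 349,000 × 16% = CHF 55,840
  CHF 34,000 × 30% = CHF 10,200
  → CHF 66,040
  Less research credit CHF 5,000 → CHF 61,040

Excess of book-profits minimum tax over mainline income levy: CHF 132,000 − CHF 61,040 = CHF 70,960.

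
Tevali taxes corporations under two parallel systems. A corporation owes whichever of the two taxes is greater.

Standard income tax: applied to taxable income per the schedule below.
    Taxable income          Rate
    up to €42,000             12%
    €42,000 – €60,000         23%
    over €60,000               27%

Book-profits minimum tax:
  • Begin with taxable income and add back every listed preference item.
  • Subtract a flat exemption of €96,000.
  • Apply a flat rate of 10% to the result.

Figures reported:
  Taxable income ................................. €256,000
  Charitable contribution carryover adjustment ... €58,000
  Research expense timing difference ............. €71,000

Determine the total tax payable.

€62,100

Standard income tax:
  €42,000 × 12% = €5,040
  €18,000 × 23% = €4,140
  €196,000 × 27% = €52,920
  → €62,100

Book-profits minimum tax:
  Adjusted income: €256,000 + €58,000 + €71,000 = €385,000
  Less exemption €96,000 → base €289,000
  €289,000 × 10% = €28,900

€62,100 > €28,900, so the standard income tax governs.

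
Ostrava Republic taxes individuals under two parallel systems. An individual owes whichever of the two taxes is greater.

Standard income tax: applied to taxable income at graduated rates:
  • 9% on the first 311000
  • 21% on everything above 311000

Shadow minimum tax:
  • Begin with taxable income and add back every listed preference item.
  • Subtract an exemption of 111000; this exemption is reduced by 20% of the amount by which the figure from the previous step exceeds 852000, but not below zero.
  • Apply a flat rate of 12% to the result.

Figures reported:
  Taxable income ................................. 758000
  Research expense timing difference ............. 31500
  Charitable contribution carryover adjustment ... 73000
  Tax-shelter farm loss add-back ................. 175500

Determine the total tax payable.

121860

Standard income tax:
  311000 × 9% = 27990
  447000 × 21% = 93870
  → 121860

Shadow minimum tax:
  Adjusted income: 758000 + 31500 + 73000 + 175500 = 1038000
  Exemption: 111000 − 20% × (1038000 − 852000) = 111000 − 37200 = 73800
  Base: 1038000 − 73800 = 964200
  964200 × 12% = 115704

121860 > 115704, so the standard income tax governs.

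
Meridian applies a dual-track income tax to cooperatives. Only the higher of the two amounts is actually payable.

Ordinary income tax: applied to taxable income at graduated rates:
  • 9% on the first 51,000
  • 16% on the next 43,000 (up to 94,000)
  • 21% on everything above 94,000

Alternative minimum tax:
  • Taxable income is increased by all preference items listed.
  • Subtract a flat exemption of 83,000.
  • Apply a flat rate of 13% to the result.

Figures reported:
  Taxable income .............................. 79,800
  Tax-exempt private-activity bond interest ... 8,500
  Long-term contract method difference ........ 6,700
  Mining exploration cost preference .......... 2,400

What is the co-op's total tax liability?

Ordinary income tax:
  51,000 × 9% = 4,590
  28,800 × 16% = 4,608
  → 9,198

Alternative minimum tax:
  Adjusted income: 79,800 + 8,500 + 6,700 + 2,400 = 97,400
  Less exemption 83,000 → base 14,400
  14,400 × 13% = 1,872

9,198 > 1,872, so the ordinary income tax governs.

9,198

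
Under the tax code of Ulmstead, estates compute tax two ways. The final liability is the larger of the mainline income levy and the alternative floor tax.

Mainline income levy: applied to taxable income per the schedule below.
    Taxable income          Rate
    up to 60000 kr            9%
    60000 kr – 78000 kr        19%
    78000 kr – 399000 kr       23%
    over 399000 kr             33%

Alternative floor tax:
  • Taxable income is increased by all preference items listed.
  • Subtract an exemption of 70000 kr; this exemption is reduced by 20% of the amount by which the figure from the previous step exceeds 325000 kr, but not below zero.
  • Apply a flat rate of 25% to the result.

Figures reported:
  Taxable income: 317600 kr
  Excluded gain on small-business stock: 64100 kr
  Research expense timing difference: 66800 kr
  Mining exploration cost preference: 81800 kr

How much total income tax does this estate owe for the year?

125340 kr

Mainline income levy:
  60000 kr × 9% = 5400 kr
  18000 kr × 19% = 3420 kr
  239600 kr × 23% = 55108 kr
  → 63928 kr

Alternative floor tax:
  Adjusted income: 317600 kr + 64100 kr + 66800 kr + 81800 kr = 530300 kr
  Exemption: 70000 kr − 20% × (530300 kr − 325000 kr) = 70000 kr − 41060 kr = 28940 kr
  Base: 530300 kr − 28940 kr = 501360 kr
  501360 kr × 25% = 125340 kr

125340 kr > 63928 kr, so the alternative floor tax is the binding amount.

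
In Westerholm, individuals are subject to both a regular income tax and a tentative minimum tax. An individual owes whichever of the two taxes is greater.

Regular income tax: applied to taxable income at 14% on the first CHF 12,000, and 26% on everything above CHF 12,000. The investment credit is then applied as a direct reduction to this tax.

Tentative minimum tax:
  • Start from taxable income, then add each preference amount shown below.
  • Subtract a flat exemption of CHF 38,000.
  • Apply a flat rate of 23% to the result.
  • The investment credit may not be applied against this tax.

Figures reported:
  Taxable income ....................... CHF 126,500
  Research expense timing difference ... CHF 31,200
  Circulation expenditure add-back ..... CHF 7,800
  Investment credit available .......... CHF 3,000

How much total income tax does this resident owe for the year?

Regular income tax:
  CHF 12,000 × 14% = CHF 1,680
  CHF 114,500 × 26% = CHF 29,770
  → CHF 31,450
  Less investment credit CHF 3,000 → CHF 28,450

Tentative minimum tax:
  Adjusted income: CHF 126,500 + CHF 31,200 + CHF 7,800 = CHF 165,500
  Less exemption CHF 38,000 → base CHF 127,500
  CHF 127,500 × 23% = CHF 29,325

CHF 29,325 > CHF 28,450, so the tentative minimum tax is the binding amount.

CHF 29,325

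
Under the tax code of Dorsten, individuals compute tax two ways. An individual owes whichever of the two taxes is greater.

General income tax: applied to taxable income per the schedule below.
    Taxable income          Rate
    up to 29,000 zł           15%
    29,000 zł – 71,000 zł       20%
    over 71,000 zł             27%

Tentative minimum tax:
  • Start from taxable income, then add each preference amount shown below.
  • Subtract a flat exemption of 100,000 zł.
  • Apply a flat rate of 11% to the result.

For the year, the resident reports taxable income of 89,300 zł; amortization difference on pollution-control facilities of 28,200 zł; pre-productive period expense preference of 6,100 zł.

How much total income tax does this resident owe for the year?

17,691 zł

General income tax:
  29,000 zł × 15% = 4,350 zł
  42,000 zł × 20% = 8,400 zł
  18,300 zł × 27% = 4,941 zł
  → 17,691 zł

Tentative minimum tax:
  Adjusted income: 89,300 zł + 28,200 zł + 6,100 zł = 123,600 zł
  Less exemption 100,000 zł → base 23,600 zł
  23,600 zł × 11% = 2,596 zł

17,691 zł > 2,596 zł, so the general income tax governs.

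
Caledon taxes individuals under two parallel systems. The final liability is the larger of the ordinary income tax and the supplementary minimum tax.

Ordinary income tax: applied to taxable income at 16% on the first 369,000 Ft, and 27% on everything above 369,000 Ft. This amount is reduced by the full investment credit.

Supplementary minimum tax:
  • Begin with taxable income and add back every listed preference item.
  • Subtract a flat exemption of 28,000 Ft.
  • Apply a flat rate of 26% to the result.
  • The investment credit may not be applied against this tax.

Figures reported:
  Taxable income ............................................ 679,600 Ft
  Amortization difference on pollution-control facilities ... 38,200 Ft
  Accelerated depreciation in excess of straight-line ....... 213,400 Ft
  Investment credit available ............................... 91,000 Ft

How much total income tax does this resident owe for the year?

Supplementary minimum tax:
  Adjusted income: 679,600 Ft + 38,200 Ft + 213,400 Ft = 931,200 Ft
  Less exemption 28,000 Ft → base 903,200 Ft
  903,200 Ft × 26% = 234,832 Ft

Ordinary income tax:
  369,000 Ft × 16% = 59,040 Ft
  310,600 Ft × 27% = 83,862 Ft
  → 142,902 Ft
  Less investment credit 91,000 Ft → 51,902 Ft

234,832 Ft > 51,902 Ft, so the supplementary minimum tax is the binding amount.

234,832 Ft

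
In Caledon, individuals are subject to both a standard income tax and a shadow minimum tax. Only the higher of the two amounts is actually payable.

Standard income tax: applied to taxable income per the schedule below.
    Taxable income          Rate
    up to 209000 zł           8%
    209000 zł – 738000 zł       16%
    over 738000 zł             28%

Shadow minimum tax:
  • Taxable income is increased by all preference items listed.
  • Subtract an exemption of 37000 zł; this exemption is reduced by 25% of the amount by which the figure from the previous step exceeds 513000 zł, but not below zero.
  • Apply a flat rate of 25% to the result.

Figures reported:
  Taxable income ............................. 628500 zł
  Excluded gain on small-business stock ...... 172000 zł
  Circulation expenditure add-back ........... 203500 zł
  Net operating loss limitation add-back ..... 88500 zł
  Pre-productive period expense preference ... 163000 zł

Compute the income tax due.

Shadow minimum tax:
  Adjusted income: 628500 zł + 172000 zł + 203500 zł + 88500 zł + 163000 zł = 1255500 zł
  Exemption: 25% × (1255500 zł − 513000 zł) = 185625 zł ≥ 37000 zł, so the exemption is fully phased out
  Base: 1255500 zł − 0 zł = 1255500 zł
  1255500 zł × 25% = 313875 zł

Standard income tax:
  209000 zł × 8% = 16720 zł
  419500 zł × 16% = 67120 zł
  → 83840 zł

313875 zł > 83840 zł, so the shadow minimum tax is the binding amount.

313875 zł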